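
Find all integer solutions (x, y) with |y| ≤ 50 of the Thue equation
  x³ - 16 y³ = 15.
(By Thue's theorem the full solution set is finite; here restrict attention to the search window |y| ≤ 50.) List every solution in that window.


The equation is x³ - 16y³ = 15. For fixed y, x³ = 16·y³ + 15, so a solution requires the RHS to be a perfect cube.
Strategy: iterate y from -50 to 50, compute RHS = 16·y³ + 15, and check whether it is a (positive or negative) perfect cube.
Check small values of y:
  y = 0: RHS = 15 is not a perfect cube.
  y = 1: RHS = 31 is not a perfect cube.
  y = -1: RHS = -1 = (-1)³ ⇒ x = -1 works.
  y = 2: RHS = 143 is not a perfect cube.
  y = -2: RHS = -113 is not a perfect cube.
  y = 3: RHS = 447 is not a perfect cube.
  y = -3: RHS = -417 is not a perfect cube.
Continuing the search up to |y| = 50 finds no further solutions beyond those listed.
Collected solutions: (-1, -1).

Solutions (with |y| ≤ 50): (-1, -1).


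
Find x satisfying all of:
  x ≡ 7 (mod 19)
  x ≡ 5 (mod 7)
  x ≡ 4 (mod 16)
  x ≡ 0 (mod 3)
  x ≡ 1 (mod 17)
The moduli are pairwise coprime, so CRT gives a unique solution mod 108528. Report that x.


Product of moduli M = 19 · 7 · 16 · 3 · 17 = 108528.
Merge one congruence at a time:
  Start: x ≡ 7 (mod 19).
  Combine with x ≡ 5 (mod 7); new modulus lcm = 133.
    Write x = 7 + 19·t and substitute into x ≡ 5 (mod 7): 19·t ≡ 5 − 7 = -2 (mod 7).
    Reduce coefficients mod 7: 5·t ≡ 5 (mod 7).
    The inverse of 5 mod 7 is 3 (since 5·3 = 15 = 2·7 + 1), so t ≡ 3·5 = 15 ≡ 1 (mod 7).
    Then x = 7 + 19·1 = 26, valid modulo lcm(19, 7) = 133: x ≡ 26 (mod 133).
  Combine with x ≡ 4 (mod 16); new modulus lcm = 2128.
    Write x = 26 + 133·t and substitute into x ≡ 4 (mod 16): 133·t ≡ 4 − 26 = -22 (mod 16).
    Reduce coefficients mod 16: 5·t ≡ 10 (mod 16).
    The inverse of 5 mod 16 is 13 (since 5·13 = 65 = 4·16 + 1), so t ≡ 13·10 = 130 ≡ 2 (mod 16).
    Then x = 26 + 133·2 = 292, valid modulo lcm(133, 16) = 2128: x ≡ 292 (mod 2128).
  Combine with x ≡ 0 (mod 3); new modulus lcm = 6384.
    Write x = 292 + 2128·t and substitute into x ≡ 0 (mod 3): 2128·t ≡ 0 − 292 = -292 (mod 3).
    Reduce coefficients mod 3: 1·t ≡ 2 (mod 3).
    So t ≡ 2 (mod 3).
    Then x = 292 + 2128·2 = 4548, valid modulo lcm(2128, 3) = 6384: x ≡ 4548 (mod 6384).
  Combine with x ≡ 1 (mod 17); new modulus lcm = 108528.
    Write x = 4548 + 6384·t and substitute into x ≡ 1 (mod 17): 6384·t ≡ 1 − 4548 = -4547 (mod 17).
    Reduce coefficients mod 17: 9·t ≡ 9 (mod 17).
    The inverse of 9 mod 17 is 2 (since 9·2 = 18 = 1·17 + 1), so t ≡ 2·9 = 18 ≡ 1 (mod 17).
    Then x = 4548 + 6384·1 = 10932, valid modulo lcm(6384, 17) = 108528: x ≡ 10932 (mod 108528).
Verify against each original: 10932 mod 19 = 7, 10932 mod 7 = 5, 10932 mod 16 = 4, 10932 mod 3 = 0, 10932 mod 17 = 1.

x ≡ 10932 (mod 108528).


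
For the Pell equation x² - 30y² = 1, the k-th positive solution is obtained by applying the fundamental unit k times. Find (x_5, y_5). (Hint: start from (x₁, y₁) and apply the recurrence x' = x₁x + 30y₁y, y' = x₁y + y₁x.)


Step 1: Find the fundamental solution (x₁, y₁) of x² - 30y² = 1.
  Expand √30 as a continued fraction. a₀ = ⌊√30⌋ = 5; iterate m_{k+1} = d_k·a_k − m_k, d_{k+1} = (30 − m_{k+1}²)/d_k, a_{k+1} = ⌊(a₀ + m_{k+1})/d_{k+1}⌋ (starting m₀ = 0, d₀ = 1), with convergents p_k = a_k·p_{k-1} + p_{k-2}, q_k = a_k·q_{k-1} + q_{k-2} (p₋₁ = 1, q₋₁ = 0):
  k = 0: a₀ = 5; p₀/q₀ = 5/1; p₀² − 30·q₀² = 25 − 30 = -5.
  k = 1: m = 5, d = 5, a = ⌊(5 + 5)/5⌋ = 2; p/q = (2·5 + 1)/(2·1 + 0) = 11/2; p² − 30·q² = 121 − 120 = 1.
  The first convergent with p² − 30·q² = 1 gives the fundamental solution (x₁, y₁) = (11, 2).
Step 2: Apply the recurrence (x_{n+1}, y_{n+1}) = (x₁x_n + 30y₁y_n, x₁y_n + y₁x_n) repeatedly.
  From (x_1, y_1) = (11, 2): x_2 = 11·11 + 30·2·2 = 241; y_2 = 11·2 + 2·11 = 44.
  From (x_2, y_2) = (241, 44): x_3 = 11·241 + 30·2·44 = 5291; y_3 = 11·44 + 2·241 = 966.
  From (x_3, y_3) = (5291, 966): x_4 = 11·5291 + 30·2·966 = 116161; y_4 = 11·966 + 2·5291 = 21208.
  From (x_4, y_4) = (116161, 21208): x_5 = 11·116161 + 30·2·21208 = 2550251; y_5 = 11·21208 + 2·116161 = 465610.
Step 3: Verify x_5² - 30·y_5² = 6503780163001 - 6503780163000 = 1 (should be 1). ✓

(x_1, y_1) = (11, 2); (x_5, y_5) = (2550251, 465610).


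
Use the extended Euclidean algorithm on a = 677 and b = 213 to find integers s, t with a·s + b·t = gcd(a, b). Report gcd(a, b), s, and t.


Euclidean algorithm on (677, 213) — divide until remainder is 0:
  677 = 3 · 213 + 38
  213 = 5 · 38 + 23
  38 = 1 · 23 + 15
  23 = 1 · 15 + 8
  15 = 1 · 8 + 7
  8 = 1 · 7 + 1
  7 = 7 · 1 + 0
gcd(677, 213) = 1.
Track Bezout coefficients alongside the remainders: start with r₀ = 677 = a·1 + b·0 (s = 1, t = 0) and r₁ = 213 = a·0 + b·1 (s = 0, t = 1); each new remainder r_{k+1} = r_{k-1} − q_k·r_k inherits s_{k+1} = s_{k-1} − q_k·s_k, t_{k+1} = t_{k-1} − q_k·t_k, so r_k = a·s_k + b·t_k at every step:
  q = 3: r = 38, s = 1 − 3·0 = 1, t = 0 − 3·1 = -3  (check: 677·1 + 213·(-3) = 38)
  q = 5: r = 23, s = 0 − 5·1 = -5, t = 1 − 5·(-3) = 16  (check: 677·(-5) + 213·16 = 23)
  q = 1: r = 15, s = 1 − 1·(-5) = 6, t = -3 − 1·16 = -19  (check: 677·6 + 213·(-19) = 15)
  q = 1: r = 8, s = -5 − 1·6 = -11, t = 16 − 1·(-19) = 35  (check: 677·(-11) + 213·35 = 8)
  q = 1: r = 7, s = 6 − 1·(-11) = 17, t = -19 − 1·35 = -54  (check: 677·17 + 213·(-54) = 7)
  q = 1: r = 1, s = -11 − 1·17 = -28, t = 35 − 1·(-54) = 89  (check: 677·(-28) + 213·89 = 1)
The row with r = 1 (the gcd) gives the Bezout coefficients s = -28, t = 89.
Result: 677 · (-28) + 213 · (89) = 1.

gcd(677, 213) = 1; s = -28, t = 89 (check: 677·(-28) + 213·89 = 1).


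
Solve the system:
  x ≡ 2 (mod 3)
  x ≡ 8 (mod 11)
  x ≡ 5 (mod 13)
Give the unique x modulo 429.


Moduli 3, 11, 13 are pairwise coprime; by CRT there is a unique solution modulo M = 3 · 11 · 13 = 429.
Solve pairwise, accumulating the modulus:
  Start with x ≡ 2 (mod 3).
  Combine with x ≡ 8 (mod 11): since gcd(3, 11) = 1, we get a unique residue mod 33.
    Write x = 2 + 3·t and substitute into x ≡ 8 (mod 11): 3·t ≡ 8 − 2 = 6 (mod 11).
    The inverse of 3 mod 11 is 4 (since 3·4 = 12 = 1·11 + 1), so t ≡ 4·6 = 24 ≡ 2 (mod 11).
    Then x = 2 + 3·2 = 8, valid modulo lcm(3, 11) = 33: x ≡ 8 (mod 33).
  Combine with x ≡ 5 (mod 13): since gcd(33, 13) = 1, we get a unique residue mod 429.
    Write x = 8 + 33·t and substitute into x ≡ 5 (mod 13): 33·t ≡ 5 − 8 = -3 (mod 13).
    Reduce coefficients mod 13: 7·t ≡ 10 (mod 13).
    The inverse of 7 mod 13 is 2 (since 7·2 = 14 = 1·13 + 1), so t ≡ 2·10 = 20 ≡ 7 (mod 13).
    Then x = 8 + 33·7 = 239, valid modulo lcm(33, 13) = 429: x ≡ 239 (mod 429).
Verify: 239 mod 3 = 2 ✓, 239 mod 11 = 8 ✓, 239 mod 13 = 5 ✓.

x ≡ 239 (mod 429).


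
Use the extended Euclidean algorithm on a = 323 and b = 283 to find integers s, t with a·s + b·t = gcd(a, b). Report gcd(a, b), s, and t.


Euclidean algorithm on (323, 283) — divide until remainder is 0:
  323 = 1 · 283 + 40
  283 = 7 · 40 + 3
  40 = 13 · 3 + 1
  3 = 3 · 1 + 0
gcd(323, 283) = 1.
Track Bezout coefficients alongside the remainders: start with r₀ = 323 = a·1 + b·0 (s = 1, t = 0) and r₁ = 283 = a·0 + b·1 (s = 0, t = 1); each new remainder r_{k+1} = r_{k-1} − q_k·r_k inherits s_{k+1} = s_{k-1} − q_k·s_k, t_{k+1} = t_{k-1} − q_k·t_k, so r_k = a·s_k + b·t_k at every step:
  q = 1: r = 40, s = 1 − 1·0 = 1, t = 0 − 1·1 = -1  (check: 323·1 + 283·(-1) = 40)
  q = 7: r = 3, s = 0 − 7·1 = -7, t = 1 − 7·(-1) = 8  (check: 323·(-7) + 283·8 = 3)
  q = 13: r = 1, s = 1 − 13·(-7) = 92, t = -1 − 13·8 = -105  (check: 323·92 + 283·(-105) = 1)
The row with r = 1 (the gcd) gives the Bezout coefficients s = 92, t = -105.
Result: 323 · (92) + 283 · (-105) = 1.

gcd(323, 283) = 1; s = 92, t = -105 (check: 323·92 + 283·(-105) = 1).


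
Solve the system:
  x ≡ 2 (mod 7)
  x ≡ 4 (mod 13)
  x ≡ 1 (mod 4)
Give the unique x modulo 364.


Moduli 7, 13, 4 are pairwise coprime; by CRT there is a unique solution modulo M = 7 · 13 · 4 = 364.
Solve pairwise, accumulating the modulus:
  Start with x ≡ 2 (mod 7).
  Combine with x ≡ 4 (mod 13): since gcd(7, 13) = 1, we get a unique residue mod 91.
    Write x = 2 + 7·t and substitute into x ≡ 4 (mod 13): 7·t ≡ 4 − 2 = 2 (mod 13).
    The inverse of 7 mod 13 is 2 (since 7·2 = 14 = 1·13 + 1), so t ≡ 2·2 = 4 ≡ 4 (mod 13).
    Then x = 2 + 7·4 = 30, valid modulo lcm(7, 13) = 91: x ≡ 30 (mod 91).
  Combine with x ≡ 1 (mod 4): since gcd(91, 4) = 1, we get a unique residue mod 364.
    Write x = 30 + 91·t and substitute into x ≡ 1 (mod 4): 91·t ≡ 1 − 30 = -29 (mod 4).
    Reduce coefficients mod 4: 3·t ≡ 3 (mod 4).
    The inverse of 3 mod 4 is 3 (since 3·3 = 9 = 2·4 + 1), so t ≡ 3·3 = 9 ≡ 1 (mod 4).
    Then x = 30 + 91·1 = 121, valid modulo lcm(91, 4) = 364: x ≡ 121 (mod 364).
Verify: 121 mod 7 = 2 ✓, 121 mod 13 = 4 ✓, 121 mod 4 = 1 ✓.

x ≡ 121 (mod 364).


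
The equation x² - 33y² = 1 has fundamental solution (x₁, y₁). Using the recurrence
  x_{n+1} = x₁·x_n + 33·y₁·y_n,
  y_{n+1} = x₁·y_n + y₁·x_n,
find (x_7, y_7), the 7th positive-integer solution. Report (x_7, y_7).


Step 1: Find the fundamental solution (x₁, y₁) of x² - 33y² = 1.
  Expand √33 as a continued fraction. a₀ = ⌊√33⌋ = 5; iterate m_{k+1} = d_k·a_k − m_k, d_{k+1} = (33 − m_{k+1}²)/d_k, a_{k+1} = ⌊(a₀ + m_{k+1})/d_{k+1}⌋ (starting m₀ = 0, d₀ = 1), with convergents p_k = a_k·p_{k-1} + p_{k-2}, q_k = a_k·q_{k-1} + q_{k-2} (p₋₁ = 1, q₋₁ = 0):
  k = 0: a₀ = 5; p₀/q₀ = 5/1; p₀² − 33·q₀² = 25 − 33 = -8.
  k = 1: m = 5, d = 8, a = ⌊(5 + 5)/8⌋ = 1; p/q = (1·5 + 1)/(1·1 + 0) = 6/1; p² − 33·q² = 36 − 33 = 3.
  k = 2: m = 3, d = 3, a = ⌊(5 + 3)/3⌋ = 2; p/q = (2·6 + 5)/(2·1 + 1) = 17/3; p² − 33·q² = 289 − 297 = -8.
  k = 3: m = 3, d = 8, a = ⌊(5 + 3)/8⌋ = 1; p/q = (1·17 + 6)/(1·3 + 1) = 23/4; p² − 33·q² = 529 − 528 = 1.
  The first convergent with p² − 33·q² = 1 gives the fundamental solution (x₁, y₁) = (23, 4).
Step 2: Apply the recurrence (x_{n+1}, y_{n+1}) = (x₁x_n + 33y₁y_n, x₁y_n + y₁x_n) repeatedly.
  From (x_1, y_1) = (23, 4): x_2 = 23·23 + 33·4·4 = 1057; y_2 = 23·4 + 4·23 = 184.
  From (x_2, y_2) = (1057, 184): x_3 = 23·1057 + 33·4·184 = 48599; y_3 = 23·184 + 4·1057 = 8460.
  From (x_3, y_3) = (48599, 8460): x_4 = 23·48599 + 33·4·8460 = 2234497; y_4 = 23·8460 + 4·48599 = 388976.
  From (x_4, y_4) = (2234497, 388976): x_5 = 23·2234497 + 33·4·388976 = 102738263; y_5 = 23·388976 + 4·2234497 = 17884436.
  From (x_5, y_5) = (102738263, 17884436): x_6 = 23·102738263 + 33·4·17884436 = 4723725601; y_6 = 23·17884436 + 4·102738263 = 822295080.
  From (x_6, y_6) = (4723725601, 822295080): x_7 = 23·4723725601 + 33·4·822295080 = 217188639383; y_7 = 23·822295080 + 4·4723725601 = 37807689244.
Step 3: Verify x_7² - 33·y_7² = 47170905077038818620689 - 47170905077038818620688 = 1 (should be 1). ✓

(x_1, y_1) = (23, 4); (x_7, y_7) = (217188639383, 37807689244).


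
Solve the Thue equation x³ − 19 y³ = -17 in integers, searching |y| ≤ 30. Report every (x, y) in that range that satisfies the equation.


The equation is x³ - 19y³ = -17. For fixed y, x³ = 19·y³ − 17, so a solution requires the RHS to be a perfect cube.
Strategy: iterate y from -30 to 30, compute RHS = 19·y³ − 17, and check whether it is a (positive or negative) perfect cube.
Check small values of y:
  y = 0: RHS = -17 is not a perfect cube.
  y = 1: RHS = 2 is not a perfect cube.
  y = -1: RHS = -36 is not a perfect cube.
  y = 2: RHS = 135 is not a perfect cube.
  y = -2: RHS = -169 is not a perfect cube.
  y = 3: RHS = 496 is not a perfect cube.
  y = -3: RHS = -530 is not a perfect cube.
Continuing the search up to |y| = 30 finds no solutions either.
No (x, y) in the scanned range satisfies the equation.

No integer solutions with |y| ≤ 30.


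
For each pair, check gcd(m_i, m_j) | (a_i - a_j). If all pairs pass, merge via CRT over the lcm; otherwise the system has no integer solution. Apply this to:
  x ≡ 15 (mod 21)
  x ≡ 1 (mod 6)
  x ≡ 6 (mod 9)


Moduli 21, 6, 9 are not pairwise coprime, so CRT works modulo lcm(m_i) when all pairwise compatibility conditions hold.
Pairwise compatibility: gcd(m_i, m_j) must divide a_i - a_j for every pair.
Merge one congruence at a time:
  Start: x ≡ 15 (mod 21).
  Combine with x ≡ 1 (mod 6): gcd(21, 6) = 3, and 1 - 15 = -14 is NOT divisible by 3.
    ⇒ system is inconsistent (no integer solution).

No solution (the system is inconsistent).


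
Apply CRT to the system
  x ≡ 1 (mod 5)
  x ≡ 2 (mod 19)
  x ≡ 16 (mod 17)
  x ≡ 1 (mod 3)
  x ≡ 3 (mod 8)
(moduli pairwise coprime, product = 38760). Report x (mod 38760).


Product of moduli M = 5 · 19 · 17 · 3 · 8 = 38760.
Merge one congruence at a time:
  Start: x ≡ 1 (mod 5).
  Combine with x ≡ 2 (mod 19); new modulus lcm = 95.
    Write x = 1 + 5·t and substitute into x ≡ 2 (mod 19): 5·t ≡ 2 − 1 = 1 (mod 19).
    The inverse of 5 mod 19 is 4 (since 5·4 = 20 = 1·19 + 1), so t ≡ 4·1 = 4 ≡ 4 (mod 19).
    Then x = 1 + 5·4 = 21, valid modulo lcm(5, 19) = 95: x ≡ 21 (mod 95).
  Combine with x ≡ 16 (mod 17); new modulus lcm = 1615.
    Write x = 21 + 95·t and substitute into x ≡ 16 (mod 17): 95·t ≡ 16 − 21 = -5 (mod 17).
    Reduce coefficients mod 17: 10·t ≡ 12 (mod 17).
    The inverse of 10 mod 17 is 12 (since 10·12 = 120 = 7·17 + 1), so t ≡ 12·12 = 144 ≡ 8 (mod 17).
    Then x = 21 + 95·8 = 781, valid modulo lcm(95, 17) = 1615: x ≡ 781 (mod 1615).
  Combine with x ≡ 1 (mod 3); new modulus lcm = 4845.
    Write x = 781 + 1615·t and substitute into x ≡ 1 (mod 3): 1615·t ≡ 1 − 781 = -780 (mod 3).
    Reduce coefficients mod 3: 1·t ≡ 0 (mod 3).
    So t ≡ 0 (mod 3).
    Then x = 781 + 1615·0 = 781, valid modulo lcm(1615, 3) = 4845: x ≡ 781 (mod 4845).
  Combine with x ≡ 3 (mod 8); new modulus lcm = 38760.
    Write x = 781 + 4845·t and substitute into x ≡ 3 (mod 8): 4845·t ≡ 3 − 781 = -778 (mod 8).
    Reduce coefficients mod 8: 5·t ≡ 6 (mod 8).
    The inverse of 5 mod 8 is 5 (since 5·5 = 25 = 3·8 + 1), so t ≡ 5·6 = 30 ≡ 6 (mod 8).
    Then x = 781 + 4845·6 = 29851, valid modulo lcm(4845, 8) = 38760: x ≡ 29851 (mod 38760).
Verify against each original: 29851 mod 5 = 1, 29851 mod 19 = 2, 29851 mod 17 = 16, 29851 mod 3 = 1, 29851 mod 8 = 3.

x ≡ 29851 (mod 38760).


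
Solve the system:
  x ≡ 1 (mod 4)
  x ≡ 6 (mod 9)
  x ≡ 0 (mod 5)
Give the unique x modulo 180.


Moduli 4, 9, 5 are pairwise coprime; by CRT there is a unique solution modulo M = 4 · 9 · 5 = 180.
Solve pairwise, accumulating the modulus:
  Start with x ≡ 1 (mod 4).
  Combine with x ≡ 6 (mod 9): since gcd(4, 9) = 1, we get a unique residue mod 36.
    Write x = 1 + 4·t and substitute into x ≡ 6 (mod 9): 4·t ≡ 6 − 1 = 5 (mod 9).
    The inverse of 4 mod 9 is 7 (since 4·7 = 28 = 3·9 + 1), so t ≡ 7·5 = 35 ≡ 8 (mod 9).
    Then x = 1 + 4·8 = 33, valid modulo lcm(4, 9) = 36: x ≡ 33 (mod 36).
  Combine with x ≡ 0 (mod 5): since gcd(36, 5) = 1, we get a unique residue mod 180.
    Write x = 33 + 36·t and substitute into x ≡ 0 (mod 5): 36·t ≡ 0 − 33 = -33 (mod 5).
    Reduce coefficients mod 5: 1·t ≡ 2 (mod 5).
    So t ≡ 2 (mod 5).
    Then x = 33 + 36·2 = 105, valid modulo lcm(36, 5) = 180: x ≡ 105 (mod 180).
Verify: 105 mod 4 = 1 ✓, 105 mod 9 = 6 ✓, 105 mod 5 = 0 ✓.

x ≡ 105 (mod 180).


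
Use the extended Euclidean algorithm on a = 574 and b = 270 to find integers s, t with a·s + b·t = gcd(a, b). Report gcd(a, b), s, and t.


Euclidean algorithm on (574, 270) — divide until remainder is 0:
  574 = 2 · 270 + 34
  270 = 7 · 34 + 32
  34 = 1 · 32 + 2
  32 = 16 · 2 + 0
gcd(574, 270) = 2.
Track Bezout coefficients alongside the remainders: start with r₀ = 574 = a·1 + b·0 (s = 1, t = 0) and r₁ = 270 = a·0 + b·1 (s = 0, t = 1); each new remainder r_{k+1} = r_{k-1} − q_k·r_k inherits s_{k+1} = s_{k-1} − q_k·s_k, t_{k+1} = t_{k-1} − q_k·t_k, so r_k = a·s_k + b·t_k at every step:
  q = 2: r = 34, s = 1 − 2·0 = 1, t = 0 − 2·1 = -2  (check: 574·1 + 270·(-2) = 34)
  q = 7: r = 32, s = 0 − 7·1 = -7, t = 1 − 7·(-2) = 15  (check: 574·(-7) + 270·15 = 32)
  q = 1: r = 2, s = 1 − 1·(-7) = 8, t = -2 − 1·15 = -17  (check: 574·8 + 270·(-17) = 2)
The row with r = 2 (the gcd) gives the Bezout coefficients s = 8, t = -17.
Result: 574 · (8) + 270 · (-17) = 2.

gcd(574, 270) = 2; s = 8, t = -17 (check: 574·8 + 270·(-17) = 2).


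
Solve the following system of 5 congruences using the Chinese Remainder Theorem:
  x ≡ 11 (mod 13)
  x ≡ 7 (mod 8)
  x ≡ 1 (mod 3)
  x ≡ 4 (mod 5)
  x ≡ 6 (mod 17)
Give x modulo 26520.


Product of moduli M = 13 · 8 · 3 · 5 · 17 = 26520.
Merge one congruence at a time:
  Start: x ≡ 11 (mod 13).
  Combine with x ≡ 7 (mod 8); new modulus lcm = 104.
    Write x = 11 + 13·t and substitute into x ≡ 7 (mod 8): 13·t ≡ 7 − 11 = -4 (mod 8).
    Reduce coefficients mod 8: 5·t ≡ 4 (mod 8).
    The inverse of 5 mod 8 is 5 (since 5·5 = 25 = 3·8 + 1), so t ≡ 5·4 = 20 ≡ 4 (mod 8).
    Then x = 11 + 13·4 = 63, valid modulo lcm(13, 8) = 104: x ≡ 63 (mod 104).
  Combine with x ≡ 1 (mod 3); new modulus lcm = 312.
    Write x = 63 + 104·t and substitute into x ≡ 1 (mod 3): 104·t ≡ 1 − 63 = -62 (mod 3).
    Reduce coefficients mod 3: 2·t ≡ 1 (mod 3).
    The inverse of 2 mod 3 is 2 (since 2·2 = 4 = 1·3 + 1), so t ≡ 2·1 = 2 ≡ 2 (mod 3).
    Then x = 63 + 104·2 = 271, valid modulo lcm(104, 3) = 312: x ≡ 271 (mod 312).
  Combine with x ≡ 4 (mod 5); new modulus lcm = 1560.
    Write x = 271 + 312·t and substitute into x ≡ 4 (mod 5): 312·t ≡ 4 − 271 = -267 (mod 5).
    Reduce coefficients mod 5: 2·t ≡ 3 (mod 5).
    The inverse of 2 mod 5 is 3 (since 2·3 = 6 = 1·5 + 1), so t ≡ 3·3 = 9 ≡ 4 (mod 5).
    Then x = 271 + 312·4 = 1519, valid modulo lcm(312, 5) = 1560: x ≡ 1519 (mod 1560).
  Combine with x ≡ 6 (mod 17); new modulus lcm = 26520.
    Write x = 1519 + 1560·t and substitute into x ≡ 6 (mod 17): 1560·t ≡ 6 − 1519 = -1513 (mod 17).
    Reduce coefficients mod 17: 13·t ≡ 0 (mod 17).
    The inverse of 13 mod 17 is 4 (since 13·4 = 52 = 3·17 + 1), so t ≡ 4·0 = 0 ≡ 0 (mod 17).
    Then x = 1519 + 1560·0 = 1519, valid modulo lcm(1560, 17) = 26520: x ≡ 1519 (mod 26520).
Verify against each original: 1519 mod 13 = 11, 1519 mod 8 = 7, 1519 mod 3 = 1, 1519 mod 5 = 4, 1519 mod 17 = 6.

x ≡ 1519 (mod 26520).


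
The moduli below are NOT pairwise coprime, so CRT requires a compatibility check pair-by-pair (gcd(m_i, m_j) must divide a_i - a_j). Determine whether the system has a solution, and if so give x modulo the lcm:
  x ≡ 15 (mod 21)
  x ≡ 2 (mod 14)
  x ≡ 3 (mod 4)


Moduli 21, 14, 4 are not pairwise coprime, so CRT works modulo lcm(m_i) when all pairwise compatibility conditions hold.
Pairwise compatibility: gcd(m_i, m_j) must divide a_i - a_j for every pair.
Merge one congruence at a time:
  Start: x ≡ 15 (mod 21).
  Combine with x ≡ 2 (mod 14): gcd(21, 14) = 7, and 2 - 15 = -13 is NOT divisible by 7.
    ⇒ system is inconsistent (no integer solution).

No solution (the system is inconsistent).


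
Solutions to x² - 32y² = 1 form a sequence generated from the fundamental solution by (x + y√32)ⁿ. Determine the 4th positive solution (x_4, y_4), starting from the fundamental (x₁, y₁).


Step 1: Find the fundamental solution (x₁, y₁) of x² - 32y² = 1.
  Expand √32 as a continued fraction. a₀ = ⌊√32⌋ = 5; iterate m_{k+1} = d_k·a_k − m_k, d_{k+1} = (32 − m_{k+1}²)/d_k, a_{k+1} = ⌊(a₀ + m_{k+1})/d_{k+1}⌋ (starting m₀ = 0, d₀ = 1), with convergents p_k = a_k·p_{k-1} + p_{k-2}, q_k = a_k·q_{k-1} + q_{k-2} (p₋₁ = 1, q₋₁ = 0):
  k = 0: a₀ = 5; p₀/q₀ = 5/1; p₀² − 32·q₀² = 25 − 32 = -7.
  k = 1: m = 5, d = 7, a = ⌊(5 + 5)/7⌋ = 1; p/q = (1·5 + 1)/(1·1 + 0) = 6/1; p² − 32·q² = 36 − 32 = 4.
  k = 2: m = 2, d = 4, a = ⌊(5 + 2)/4⌋ = 1; p/q = (1·6 + 5)/(1·1 + 1) = 11/2; p² − 32·q² = 121 − 128 = -7.
  k = 3: m = 2, d = 7, a = ⌊(5 + 2)/7⌋ = 1; p/q = (1·11 + 6)/(1·2 + 1) = 17/3; p² − 32·q² = 289 − 288 = 1.
  The first convergent with p² − 32·q² = 1 gives the fundamental solution (x₁, y₁) = (17, 3).
Step 2: Apply the recurrence (x_{n+1}, y_{n+1}) = (x₁x_n + 32y₁y_n, x₁y_n + y₁x_n) repeatedly.
  From (x_1, y_1) = (17, 3): x_2 = 17·17 + 32·3·3 = 577; y_2 = 17·3 + 3·17 = 102.
  From (x_2, y_2) = (577, 102): x_3 = 17·577 + 32·3·102 = 19601; y_3 = 17·102 + 3·577 = 3465.
  From (x_3, y_3) = (19601, 3465): x_4 = 17·19601 + 32·3·3465 = 665857; y_4 = 17·3465 + 3·19601 = 117708.
Step 3: Verify x_4² - 32·y_4² = 443365544449 - 443365544448 = 1 (should be 1). ✓

(x_1, y_1) = (17, 3); (x_4, y_4) = (665857, 117708).


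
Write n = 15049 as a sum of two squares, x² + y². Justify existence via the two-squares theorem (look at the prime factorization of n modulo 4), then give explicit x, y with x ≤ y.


Step 1: Factor n = 15049 = 101 · 149.
Step 2: Check the mod-4 condition on each prime factor: 101 ≡ 1 (mod 4), exponent 1; 149 ≡ 1 (mod 4), exponent 1.
All primes ≡ 3 (mod 4) appear to even exponent (or don't appear), so by the two-squares theorem n IS expressible as a sum of two squares.
Step 3: Build a representation. Here n = 101 · 149 is a product of primes ≡ 1 (mod 4). Each prime p ≡ 1 (mod 4) is itself a sum of two squares; find a² by testing p − a² for a perfect square:
  101: 101 − 1² = 100 = 10² ⇒ 101 = 1² + 10².
  149: 149 − 1² = 148, 149 − 2² = 145, 149 − 3² = 140, 149 − 4² = 133, 149 − 5² = 124, 149 − 6² = 113, 149 − 7² = 100 = 10² ⇒ 149 = 7² + 10².
  Combine using the Brahmagupta–Fibonacci identity (a² + b²)(c² + d²) = (ac − bd)² + (ad + bc)² = (ac + bd)² + (ad − bc)²:
  101 · 149 = 15049: from (1² + 10²)(7² + 10²), take (1·7 − 10·10, 1·10 + 10·7) = (7 − 100, 10 + 70) = (-93, 80); dropping signs (only squares matter) gives (93, 80); check 93² + 80² = 8649 + 6400 = 15049 ✓.
Step 4: Order so x ≤ y and verify: 80² + 93² = 6400 + 8649 = 15049 = n. ✓

n = 15049 = 80² + 93² (one valid representation with x ≤ y).


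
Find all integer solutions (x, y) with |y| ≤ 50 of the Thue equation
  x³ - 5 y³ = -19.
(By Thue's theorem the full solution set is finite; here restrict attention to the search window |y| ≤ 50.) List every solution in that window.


The equation is x³ - 5y³ = -19. For fixed y, x³ = 5·y³ − 19, so a solution requires the RHS to be a perfect cube.
Strategy: iterate y from -50 to 50, compute RHS = 5·y³ − 19, and check whether it is a (positive or negative) perfect cube.
Check small values of y:
  y = 0: RHS = -19 is not a perfect cube.
  y = 1: RHS = -14 is not a perfect cube.
  y = -1: RHS = -24 is not a perfect cube.
  y = 2: RHS = 21 is not a perfect cube.
  y = -2: RHS = -59 is not a perfect cube.
  y = 3: RHS = 116 is not a perfect cube.
  y = -3: RHS = -154 is not a perfect cube.
Continuing the search up to |y| = 50 finds no solutions either.
No (x, y) in the scanned range satisfies the equation.

No integer solutions with |y| ≤ 50.


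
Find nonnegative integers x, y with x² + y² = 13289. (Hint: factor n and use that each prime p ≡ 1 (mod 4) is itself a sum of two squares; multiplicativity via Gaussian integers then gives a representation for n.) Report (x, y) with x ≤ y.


Step 1: Factor n = 13289 = 97 · 137.
Step 2: Check the mod-4 condition on each prime factor: 97 ≡ 1 (mod 4), exponent 1; 137 ≡ 1 (mod 4), exponent 1.
All primes ≡ 3 (mod 4) appear to even exponent (or don't appear), so by the two-squares theorem n IS expressible as a sum of two squares.
Step 3: Build a representation. Here n = 97 · 137 is a product of primes ≡ 1 (mod 4). Each prime p ≡ 1 (mod 4) is itself a sum of two squares; find a² by testing p − a² for a perfect square:
  97: 97 − 1² = 96, 97 − 2² = 93, 97 − 3² = 88, 97 − 4² = 81 = 9² ⇒ 97 = 4² + 9².
  137: 137 − 1² = 136, 137 − 2² = 133, 137 − 3² = 128, 137 − 4² = 121 = 11² ⇒ 137 = 4² + 11².
  Combine using the Brahmagupta–Fibonacci identity (a² + b²)(c² + d²) = (ac − bd)² + (ad + bc)² = (ac + bd)² + (ad − bc)²:
  97 · 137 = 13289: from (4² + 9²)(4² + 11²), take (4·4 − 9·11, 4·11 + 9·4) = (16 − 99, 44 + 36) = (-83, 80); dropping signs (only squares matter) gives (83, 80); check 83² + 80² = 6889 + 6400 = 13289 ✓.
Step 4: Order so x ≤ y and verify: 80² + 83² = 6400 + 6889 = 13289 = n. ✓

n = 13289 = 80² + 83² (one valid representation with x ≤ y).


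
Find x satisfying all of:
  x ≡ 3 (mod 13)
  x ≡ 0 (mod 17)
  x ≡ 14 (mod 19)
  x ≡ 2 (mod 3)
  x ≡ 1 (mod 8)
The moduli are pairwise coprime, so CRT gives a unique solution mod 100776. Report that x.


Product of moduli M = 13 · 17 · 19 · 3 · 8 = 100776.
Merge one congruence at a time:
  Start: x ≡ 3 (mod 13).
  Combine with x ≡ 0 (mod 17); new modulus lcm = 221.
    Write x = 3 + 13·t and substitute into x ≡ 0 (mod 17): 13·t ≡ 0 − 3 = -3 (mod 17).
    Reduce coefficients mod 17: 13·t ≡ 14 (mod 17).
    The inverse of 13 mod 17 is 4 (since 13·4 = 52 = 3·17 + 1), so t ≡ 4·14 = 56 ≡ 5 (mod 17).
    Then x = 3 + 13·5 = 68, valid modulo lcm(13, 17) = 221: x ≡ 68 (mod 221).
  Combine with x ≡ 14 (mod 19); new modulus lcm = 4199.
    Write x = 68 + 221·t and substitute into x ≡ 14 (mod 19): 221·t ≡ 14 − 68 = -54 (mod 19).
    Reduce coefficients mod 19: 12·t ≡ 3 (mod 19).
    The inverse of 12 mod 19 is 8 (since 12·8 = 96 = 5·19 + 1), so t ≡ 8·3 = 24 ≡ 5 (mod 19).
    Then x = 68 + 221·5 = 1173, valid modulo lcm(221, 19) = 4199: x ≡ 1173 (mod 4199).
  Combine with x ≡ 2 (mod 3); new modulus lcm = 12597.
    Write x = 1173 + 4199·t and substitute into x ≡ 2 (mod 3): 4199·t ≡ 2 − 1173 = -1171 (mod 3).
    Reduce coefficients mod 3: 2·t ≡ 2 (mod 3).
    The inverse of 2 mod 3 is 2 (since 2·2 = 4 = 1·3 + 1), so t ≡ 2·2 = 4 ≡ 1 (mod 3).
    Then x = 1173 + 4199·1 = 5372, valid modulo lcm(4199, 3) = 12597: x ≡ 5372 (mod 12597).
  Combine with x ≡ 1 (mod 8); new modulus lcm = 100776.
    Write x = 5372 + 12597·t and substitute into x ≡ 1 (mod 8): 12597·t ≡ 1 − 5372 = -5371 (mod 8).
    Reduce coefficients mod 8: 5·t ≡ 5 (mod 8).
    The inverse of 5 mod 8 is 5 (since 5·5 = 25 = 3·8 + 1), so t ≡ 5·5 = 25 ≡ 1 (mod 8).
    Then x = 5372 + 12597·1 = 17969, valid modulo lcm(12597, 8) = 100776: x ≡ 17969 (mod 100776).
Verify against each original: 17969 mod 13 = 3, 17969 mod 17 = 0, 17969 mod 19 = 14, 17969 mod 3 = 2, 17969 mod 8 = 1.

x ≡ 17969 (mod 100776).


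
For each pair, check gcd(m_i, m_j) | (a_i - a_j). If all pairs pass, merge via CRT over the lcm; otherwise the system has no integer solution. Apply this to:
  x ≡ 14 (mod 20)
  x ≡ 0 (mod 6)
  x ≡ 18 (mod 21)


Moduli 20, 6, 21 are not pairwise coprime, so CRT works modulo lcm(m_i) when all pairwise compatibility conditions hold.
Pairwise compatibility: gcd(m_i, m_j) must divide a_i - a_j for every pair.
Merge one congruence at a time:
  Start: x ≡ 14 (mod 20).
  Combine with x ≡ 0 (mod 6): gcd(20, 6) = 2; 0 - 14 = -14, which IS divisible by 2, so compatible.
    Write x = 14 + 20·t and substitute into x ≡ 0 (mod 6): 20·t ≡ 0 − 14 = -14 (mod 6).
    Divide the congruence (and modulus) by g = 2: 10·t ≡ -7 (mod 3).
    Reduce coefficients mod 3: 1·t ≡ 2 (mod 3).
    So t ≡ 2 (mod 3).
    Then x = 14 + 20·2 = 54, valid modulo lcm(20, 6) = 60: x ≡ 54 (mod 60).
  Combine with x ≡ 18 (mod 21): gcd(60, 21) = 3; 18 - 54 = -36, which IS divisible by 3, so compatible.
    Write x = 54 + 60·t and substitute into x ≡ 18 (mod 21): 60·t ≡ 18 − 54 = -36 (mod 21).
    Divide the congruence (and modulus) by g = 3: 20·t ≡ -12 (mod 7).
    Reduce coefficients mod 7: 6·t ≡ 2 (mod 7).
    The inverse of 6 mod 7 is 6 (since 6·6 = 36 = 5·7 + 1), so t ≡ 6·2 = 12 ≡ 5 (mod 7).
    Then x = 54 + 60·5 = 354, valid modulo lcm(60, 21) = 420: x ≡ 354 (mod 420).
Verify: 354 mod 20 = 14, 354 mod 6 = 0, 354 mod 21 = 18.

x ≡ 354 (mod 420).


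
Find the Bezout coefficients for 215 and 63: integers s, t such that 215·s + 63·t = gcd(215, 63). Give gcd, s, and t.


Euclidean algorithm on (215, 63) — divide until remainder is 0:
  215 = 3 · 63 + 26
  63 = 2 · 26 + 11
  26 = 2 · 11 + 4
  11 = 2 · 4 + 3
  4 = 1 · 3 + 1
  3 = 3 · 1 + 0
gcd(215, 63) = 1.
Track Bezout coefficients alongside the remainders: start with r₀ = 215 = a·1 + b·0 (s = 1, t = 0) and r₁ = 63 = a·0 + b·1 (s = 0, t = 1); each new remainder r_{k+1} = r_{k-1} − q_k·r_k inherits s_{k+1} = s_{k-1} − q_k·s_k, t_{k+1} = t_{k-1} − q_k·t_k, so r_k = a·s_k + b·t_k at every step:
  q = 3: r = 26, s = 1 − 3·0 = 1, t = 0 − 3·1 = -3  (check: 215·1 + 63·(-3) = 26)
  q = 2: r = 11, s = 0 − 2·1 = -2, t = 1 − 2·(-3) = 7  (check: 215·(-2) + 63·7 = 11)
  q = 2: r = 4, s = 1 − 2·(-2) = 5, t = -3 − 2·7 = -17  (check: 215·5 + 63·(-17) = 4)
  q = 2: r = 3, s = -2 − 2·5 = -12, t = 7 − 2·(-17) = 41  (check: 215·(-12) + 63·41 = 3)
  q = 1: r = 1, s = 5 − 1·(-12) = 17, t = -17 − 1·41 = -58  (check: 215·17 + 63·(-58) = 1)
The row with r = 1 (the gcd) gives the Bezout coefficients s = 17, t = -58.
Result: 215 · (17) + 63 · (-58) = 1.

gcd(215, 63) = 1; s = 17, t = -58 (check: 215·17 + 63·(-58) = 1).


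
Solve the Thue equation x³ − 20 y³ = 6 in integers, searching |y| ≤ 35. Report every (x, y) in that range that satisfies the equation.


The equation is x³ - 20y³ = 6. For fixed y, x³ = 20·y³ + 6, so a solution requires the RHS to be a perfect cube.
Strategy: iterate y from -35 to 35, compute RHS = 20·y³ + 6, and check whether it is a (positive or negative) perfect cube.
Check small values of y:
  y = 0: RHS = 6 is not a perfect cube.
  y = 1: RHS = 26 is not a perfect cube.
  y = -1: RHS = -14 is not a perfect cube.
  y = 2: RHS = 166 is not a perfect cube.
  y = -2: RHS = -154 is not a perfect cube.
  y = 3: RHS = 546 is not a perfect cube.
  y = -3: RHS = -534 is not a perfect cube.
Continuing the search up to |y| = 35 finds no solutions either.
No (x, y) in the scanned range satisfies the equation.

No integer solutions with |y| ≤ 35.


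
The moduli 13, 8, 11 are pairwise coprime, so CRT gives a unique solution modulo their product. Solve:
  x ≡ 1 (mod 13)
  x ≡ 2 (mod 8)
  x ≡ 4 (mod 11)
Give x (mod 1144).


Moduli 13, 8, 11 are pairwise coprime; by CRT there is a unique solution modulo M = 13 · 8 · 11 = 1144.
Solve pairwise, accumulating the modulus:
  Start with x ≡ 1 (mod 13).
  Combine with x ≡ 2 (mod 8): since gcd(13, 8) = 1, we get a unique residue mod 104.
    Write x = 1 + 13·t and substitute into x ≡ 2 (mod 8): 13·t ≡ 2 − 1 = 1 (mod 8).
    Reduce coefficients mod 8: 5·t ≡ 1 (mod 8).
    The inverse of 5 mod 8 is 5 (since 5·5 = 25 = 3·8 + 1), so t ≡ 5·1 = 5 ≡ 5 (mod 8).
    Then x = 1 + 13·5 = 66, valid modulo lcm(13, 8) = 104: x ≡ 66 (mod 104).
  Combine with x ≡ 4 (mod 11): since gcd(104, 11) = 1, we get a unique residue mod 1144.
    Write x = 66 + 104·t and substitute into x ≡ 4 (mod 11): 104·t ≡ 4 − 66 = -62 (mod 11).
    Reduce coefficients mod 11: 5·t ≡ 4 (mod 11).
    The inverse of 5 mod 11 is 9 (since 5·9 = 45 = 4·11 + 1), so t ≡ 9·4 = 36 ≡ 3 (mod 11).
    Then x = 66 + 104·3 = 378, valid modulo lcm(104, 11) = 1144: x ≡ 378 (mod 1144).
Verify: 378 mod 13 = 1 ✓, 378 mod 8 = 2 ✓, 378 mod 11 = 4 ✓.

x ≡ 378 (mod 1144).


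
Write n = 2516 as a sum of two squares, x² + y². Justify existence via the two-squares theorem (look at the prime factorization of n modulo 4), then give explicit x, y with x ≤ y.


Step 1: Factor n = 2516 = 2^2 · 17 · 37.
Step 2: Check the mod-4 condition on each prime factor: 2 = 2 (special); 17 ≡ 1 (mod 4), exponent 1; 37 ≡ 1 (mod 4), exponent 1.
All primes ≡ 3 (mod 4) appear to even exponent (or don't appear), so by the two-squares theorem n IS expressible as a sum of two squares.
Step 3: Build a representation. Group n = k² · m with k = 2 and m = 17 · 37 = 629 (a product of primes ≡ 1 (mod 4)); a representation of m scales to one of n via (k·x)² + (k·y)² = k²(x² + y²). Each prime p ≡ 1 (mod 4) is itself a sum of two squares; find a² by testing p − a² for a perfect square:
  17: 17 − 1² = 16 = 4² ⇒ 17 = 1² + 4².
  37: 37 − 1² = 36 = 6² ⇒ 37 = 1² + 6².
  Combine using the Brahmagupta–Fibonacci identity (a² + b²)(c² + d²) = (ac − bd)² + (ad + bc)² = (ac + bd)² + (ad − bc)²:
  17 · 37 = 629: from (1² + 4²)(1² + 6²), take (1·1 − 4·6, 1·6 + 4·1) = (1 − 24, 6 + 4) = (-23, 10); dropping signs (only squares matter) gives (23, 10); check 23² + 10² = 529 + 100 = 629 ✓.
  Scale by k = 2: (2·23, 2·10) = (46, 20).
Step 4: Order so x ≤ y and verify: 20² + 46² = 400 + 2116 = 2516 = n. ✓

n = 2516 = 20² + 46² (one valid representation with x ≤ y).


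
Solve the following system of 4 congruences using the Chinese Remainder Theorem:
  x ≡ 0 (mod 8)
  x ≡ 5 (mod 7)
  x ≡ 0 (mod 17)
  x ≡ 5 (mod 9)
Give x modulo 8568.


Product of moduli M = 8 · 7 · 17 · 9 = 8568.
Merge one congruence at a time:
  Start: x ≡ 0 (mod 8).
  Combine with x ≡ 5 (mod 7); new modulus lcm = 56.
    Write x = 0 + 8·t and substitute into x ≡ 5 (mod 7): 8·t ≡ 5 − 0 = 5 (mod 7).
    Reduce coefficients mod 7: 1·t ≡ 5 (mod 7).
    So t ≡ 5 (mod 7).
    Then x = 0 + 8·5 = 40, valid modulo lcm(8, 7) = 56: x ≡ 40 (mod 56).
  Combine with x ≡ 0 (mod 17); new modulus lcm = 952.
    Write x = 40 + 56·t and substitute into x ≡ 0 (mod 17): 56·t ≡ 0 − 40 = -40 (mod 17).
    Reduce coefficients mod 17: 5·t ≡ 11 (mod 17).
    The inverse of 5 mod 17 is 7 (since 5·7 = 35 = 2·17 + 1), so t ≡ 7·11 = 77 ≡ 9 (mod 17).
    Then x = 40 + 56·9 = 544, valid modulo lcm(56, 17) = 952: x ≡ 544 (mod 952).
  Combine with x ≡ 5 (mod 9); new modulus lcm = 8568.
    Write x = 544 + 952·t and substitute into x ≡ 5 (mod 9): 952·t ≡ 5 − 544 = -539 (mod 9).
    Reduce coefficients mod 9: 7·t ≡ 1 (mod 9).
    The inverse of 7 mod 9 is 4 (since 7·4 = 28 = 3·9 + 1), so t ≡ 4·1 = 4 ≡ 4 (mod 9).
    Then x = 544 + 952·4 = 4352, valid modulo lcm(952, 9) = 8568: x ≡ 4352 (mod 8568).
Verify against each original: 4352 mod 8 = 0, 4352 mod 7 = 5, 4352 mod 17 = 0, 4352 mod 9 = 5.

x ≡ 4352 (mod 8568).


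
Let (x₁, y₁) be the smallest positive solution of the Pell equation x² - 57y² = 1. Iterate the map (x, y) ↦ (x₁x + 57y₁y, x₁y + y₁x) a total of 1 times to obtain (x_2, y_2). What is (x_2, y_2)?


Step 1: Find the fundamental solution (x₁, y₁) of x² - 57y² = 1.
  Expand √57 as a continued fraction. a₀ = ⌊√57⌋ = 7; iterate m_{k+1} = d_k·a_k − m_k, d_{k+1} = (57 − m_{k+1}²)/d_k, a_{k+1} = ⌊(a₀ + m_{k+1})/d_{k+1}⌋ (starting m₀ = 0, d₀ = 1), with convergents p_k = a_k·p_{k-1} + p_{k-2}, q_k = a_k·q_{k-1} + q_{k-2} (p₋₁ = 1, q₋₁ = 0):
  k = 0: a₀ = 7; p₀/q₀ = 7/1; p₀² − 57·q₀² = 49 − 57 = -8.
  k = 1: m = 7, d = 8, a = ⌊(7 + 7)/8⌋ = 1; p/q = (1·7 + 1)/(1·1 + 0) = 8/1; p² − 57·q² = 64 − 57 = 7.
  k = 2: m = 1, d = 7, a = ⌊(7 + 1)/7⌋ = 1; p/q = (1·8 + 7)/(1·1 + 1) = 15/2; p² − 57·q² = 225 − 228 = -3.
  k = 3: m = 6, d = 3, a = ⌊(7 + 6)/3⌋ = 4; p/q = (4·15 + 8)/(4·2 + 1) = 68/9; p² − 57·q² = 4624 − 4617 = 7.
  k = 4: m = 6, d = 7, a = ⌊(7 + 6)/7⌋ = 1; p/q = (1·68 + 15)/(1·9 + 2) = 83/11; p² − 57·q² = 6889 − 6897 = -8.
  k = 5: m = 1, d = 8, a = ⌊(7 + 1)/8⌋ = 1; p/q = (1·83 + 68)/(1·11 + 9) = 151/20; p² − 57·q² = 22801 − 22800 = 1.
  The first convergent with p² − 57·q² = 1 gives the fundamental solution (x₁, y₁) = (151, 20).
Step 2: Apply the recurrence (x_{n+1}, y_{n+1}) = (x₁x_n + 57y₁y_n, x₁y_n + y₁x_n) repeatedly.
  From (x_1, y_1) = (151, 20): x_2 = 151·151 + 57·20·20 = 45601; y_2 = 151·20 + 20·151 = 6040.
Step 3: Verify x_2² - 57·y_2² = 2079451201 - 2079451200 = 1 (should be 1). ✓

(x_1, y_1) = (151, 20); (x_2, y_2) = (45601, 6040).


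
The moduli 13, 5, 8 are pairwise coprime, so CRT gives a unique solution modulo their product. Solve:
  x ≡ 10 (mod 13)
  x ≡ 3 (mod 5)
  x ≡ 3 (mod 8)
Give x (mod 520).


Moduli 13, 5, 8 are pairwise coprime; by CRT there is a unique solution modulo M = 13 · 5 · 8 = 520.
Solve pairwise, accumulating the modulus:
  Start with x ≡ 10 (mod 13).
  Combine with x ≡ 3 (mod 5): since gcd(13, 5) = 1, we get a unique residue mod 65.
    Write x = 10 + 13·t and substitute into x ≡ 3 (mod 5): 13·t ≡ 3 − 10 = -7 (mod 5).
    Reduce coefficients mod 5: 3·t ≡ 3 (mod 5).
    The inverse of 3 mod 5 is 2 (since 3·2 = 6 = 1·5 + 1), so t ≡ 2·3 = 6 ≡ 1 (mod 5).
    Then x = 10 + 13·1 = 23, valid modulo lcm(13, 5) = 65: x ≡ 23 (mod 65).
  Combine with x ≡ 3 (mod 8): since gcd(65, 8) = 1, we get a unique residue mod 520.
    Write x = 23 + 65·t and substitute into x ≡ 3 (mod 8): 65·t ≡ 3 − 23 = -20 (mod 8).
    Reduce coefficients mod 8: 1·t ≡ 4 (mod 8).
    So t ≡ 4 (mod 8).
    Then x = 23 + 65·4 = 283, valid modulo lcm(65, 8) = 520: x ≡ 283 (mod 520).
Verify: 283 mod 13 = 10 ✓, 283 mod 5 = 3 ✓, 283 mod 8 = 3 ✓.

x ≡ 283 (mod 520).


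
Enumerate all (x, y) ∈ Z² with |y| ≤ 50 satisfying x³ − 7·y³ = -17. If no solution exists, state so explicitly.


The equation is x³ - 7y³ = -17. For fixed y, x³ = 7·y³ − 17, so a solution requires the RHS to be a perfect cube.
Strategy: iterate y from -50 to 50, compute RHS = 7·y³ − 17, and check whether it is a (positive or negative) perfect cube.
Check small values of y:
  y = 0: RHS = -17 is not a perfect cube.
  y = 1: RHS = -10 is not a perfect cube.
  y = -1: RHS = -24 is not a perfect cube.
  y = 2: RHS = 39 is not a perfect cube.
  y = -2: RHS = -73 is not a perfect cube.
  y = 3: RHS = 172 is not a perfect cube.
  y = -3: RHS = -206 is not a perfect cube.
Continuing the search up to |y| = 50 finds no solutions either.
No (x, y) in the scanned range satisfies the equation.

No integer solutions with |y| ≤ 50.


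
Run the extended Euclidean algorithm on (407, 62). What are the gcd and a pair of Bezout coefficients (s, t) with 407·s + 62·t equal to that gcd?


Euclidean algorithm on (407, 62) — divide until remainder is 0:
  407 = 6 · 62 + 35
  62 = 1 · 35 + 27
  35 = 1 · 27 + 8
  27 = 3 · 8 + 3
  8 = 2 · 3 + 2
  3 = 1 · 2 + 1
  2 = 2 · 1 + 0
gcd(407, 62) = 1.
Track Bezout coefficients alongside the remainders: start with r₀ = 407 = a·1 + b·0 (s = 1, t = 0) and r₁ = 62 = a·0 + b·1 (s = 0, t = 1); each new remainder r_{k+1} = r_{k-1} − q_k·r_k inherits s_{k+1} = s_{k-1} − q_k·s_k, t_{k+1} = t_{k-1} − q_k·t_k, so r_k = a·s_k + b·t_k at every step:
  q = 6: r = 35, s = 1 − 6·0 = 1, t = 0 − 6·1 = -6  (check: 407·1 + 62·(-6) = 35)
  q = 1: r = 27, s = 0 − 1·1 = -1, t = 1 − 1·(-6) = 7  (check: 407·(-1) + 62·7 = 27)
  q = 1: r = 8, s = 1 − 1·(-1) = 2, t = -6 − 1·7 = -13  (check: 407·2 + 62·(-13) = 8)
  q = 3: r = 3, s = -1 − 3·2 = -7, t = 7 − 3·(-13) = 46  (check: 407·(-7) + 62·46 = 3)
  q = 2: r = 2, s = 2 − 2·(-7) = 16, t = -13 − 2·46 = -105  (check: 407·16 + 62·(-105) = 2)
  q = 1: r = 1, s = -7 − 1·16 = -23, t = 46 − 1·(-105) = 151  (check: 407·(-23) + 62·151 = 1)
The row with r = 1 (the gcd) gives the Bezout coefficients s = -23, t = 151.
Result: 407 · (-23) + 62 · (151) = 1.

gcd(407, 62) = 1; s = -23, t = 151 (check: 407·(-23) + 62·151 = 1).
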